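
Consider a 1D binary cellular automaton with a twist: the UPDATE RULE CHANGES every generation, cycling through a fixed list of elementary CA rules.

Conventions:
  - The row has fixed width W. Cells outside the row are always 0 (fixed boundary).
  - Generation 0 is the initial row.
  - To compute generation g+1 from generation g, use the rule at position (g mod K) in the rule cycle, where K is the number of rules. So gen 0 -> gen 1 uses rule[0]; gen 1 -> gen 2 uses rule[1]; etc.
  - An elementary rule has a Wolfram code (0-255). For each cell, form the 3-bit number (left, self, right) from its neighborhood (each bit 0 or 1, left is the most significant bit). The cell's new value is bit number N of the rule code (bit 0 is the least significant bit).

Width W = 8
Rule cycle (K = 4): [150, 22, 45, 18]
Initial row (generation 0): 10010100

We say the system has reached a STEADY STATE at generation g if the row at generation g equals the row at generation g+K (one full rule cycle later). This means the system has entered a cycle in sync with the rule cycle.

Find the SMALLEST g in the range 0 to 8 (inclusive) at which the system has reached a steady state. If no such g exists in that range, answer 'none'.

Gen 0: 10010100
Gen 1 (rule 150): 11110110
Gen 2 (rule 22): 00000001
Gen 3 (rule 45): 11111101
Gen 4 (rule 18): 00000000
Gen 5 (rule 150): 00000000
Gen 6 (rule 22): 00000000
Gen 7 (rule 45): 11111111
Gen 8 (rule 18): 00000000
Gen 9 (rule 150): 00000000
Gen 10 (rule 22): 00000000
Gen 11 (rule 45): 11111111
Gen 12 (rule 18): 00000000

Answer: 4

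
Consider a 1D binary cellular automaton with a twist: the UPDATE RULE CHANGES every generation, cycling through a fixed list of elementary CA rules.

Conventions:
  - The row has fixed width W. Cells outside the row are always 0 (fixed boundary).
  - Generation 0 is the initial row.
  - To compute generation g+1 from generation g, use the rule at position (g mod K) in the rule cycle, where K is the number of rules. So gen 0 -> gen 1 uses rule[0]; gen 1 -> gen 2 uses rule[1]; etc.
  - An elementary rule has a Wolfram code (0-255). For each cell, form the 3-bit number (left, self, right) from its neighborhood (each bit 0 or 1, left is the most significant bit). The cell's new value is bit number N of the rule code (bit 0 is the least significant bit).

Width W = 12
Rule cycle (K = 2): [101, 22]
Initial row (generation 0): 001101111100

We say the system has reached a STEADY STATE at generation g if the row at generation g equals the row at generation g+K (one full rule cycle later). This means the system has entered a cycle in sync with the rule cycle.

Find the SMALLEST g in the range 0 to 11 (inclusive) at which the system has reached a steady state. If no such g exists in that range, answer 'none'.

Gen 0: 001101111100
Gen 1 (rule 101): 100110000101
Gen 2 (rule 22): 111001001101
Gen 3 (rule 101): 001001000111
Gen 4 (rule 22): 011111101000
Gen 5 (rule 101): 000000111011
Gen 6 (rule 22): 000001000000
Gen 7 (rule 101): 111101011111
Gen 8 (rule 22): 000001000000
Gen 9 (rule 101): 111101011111
Gen 10 (rule 22): 000001000000
Gen 11 (rule 101): 111101011111
Gen 12 (rule 22): 000001000000
Gen 13 (rule 101): 111101011111

Answer: 6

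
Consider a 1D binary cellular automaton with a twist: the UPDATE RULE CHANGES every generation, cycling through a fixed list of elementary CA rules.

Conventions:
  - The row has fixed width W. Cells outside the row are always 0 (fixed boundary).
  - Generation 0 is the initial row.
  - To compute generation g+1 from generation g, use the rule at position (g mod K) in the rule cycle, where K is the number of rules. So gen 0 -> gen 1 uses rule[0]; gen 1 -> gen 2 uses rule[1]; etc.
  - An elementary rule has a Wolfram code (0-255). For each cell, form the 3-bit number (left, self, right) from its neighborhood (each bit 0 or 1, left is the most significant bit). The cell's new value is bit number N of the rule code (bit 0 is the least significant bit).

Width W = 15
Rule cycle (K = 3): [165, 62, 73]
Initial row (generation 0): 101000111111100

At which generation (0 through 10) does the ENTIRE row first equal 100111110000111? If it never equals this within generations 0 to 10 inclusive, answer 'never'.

Gen 0: 101000111111100
Gen 1 (rule 165): 111010011111001
Gen 2 (rule 62): 100111110000111
Gen 3 (rule 73): 000100010110101
Gen 4 (rule 165): 110101011001111
Gen 5 (rule 62): 101111110111000
Gen 6 (rule 73): 001000010101011
Gen 7 (rule 165): 101011011111100
Gen 8 (rule 62): 111110110000010
Gen 9 (rule 73): 100010110111000
Gen 10 (rule 165): 101011001010011

Answer: 2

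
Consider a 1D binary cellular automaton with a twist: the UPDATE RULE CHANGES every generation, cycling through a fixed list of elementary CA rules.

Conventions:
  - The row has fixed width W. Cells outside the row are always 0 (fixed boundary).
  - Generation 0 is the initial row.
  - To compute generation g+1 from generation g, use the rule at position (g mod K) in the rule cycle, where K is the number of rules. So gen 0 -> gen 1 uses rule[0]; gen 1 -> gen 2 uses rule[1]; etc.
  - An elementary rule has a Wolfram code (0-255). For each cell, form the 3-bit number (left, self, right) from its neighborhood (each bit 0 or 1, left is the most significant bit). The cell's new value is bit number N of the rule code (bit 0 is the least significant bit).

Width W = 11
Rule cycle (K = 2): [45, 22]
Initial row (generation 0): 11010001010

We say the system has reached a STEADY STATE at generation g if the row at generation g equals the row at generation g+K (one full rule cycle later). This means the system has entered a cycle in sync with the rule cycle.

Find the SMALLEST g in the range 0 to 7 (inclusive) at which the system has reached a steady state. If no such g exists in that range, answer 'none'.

Gen 0: 11010001010
Gen 1 (rule 45): 10110101110
Gen 2 (rule 22): 10000100001
Gen 3 (rule 45): 10110101101
Gen 4 (rule 22): 10000100001
Gen 5 (rule 45): 10110101101
Gen 6 (rule 22): 10000100001
Gen 7 (rule 45): 10110101101
Gen 8 (rule 22): 10000100001
Gen 9 (rule 45): 10110101101

Answer: 2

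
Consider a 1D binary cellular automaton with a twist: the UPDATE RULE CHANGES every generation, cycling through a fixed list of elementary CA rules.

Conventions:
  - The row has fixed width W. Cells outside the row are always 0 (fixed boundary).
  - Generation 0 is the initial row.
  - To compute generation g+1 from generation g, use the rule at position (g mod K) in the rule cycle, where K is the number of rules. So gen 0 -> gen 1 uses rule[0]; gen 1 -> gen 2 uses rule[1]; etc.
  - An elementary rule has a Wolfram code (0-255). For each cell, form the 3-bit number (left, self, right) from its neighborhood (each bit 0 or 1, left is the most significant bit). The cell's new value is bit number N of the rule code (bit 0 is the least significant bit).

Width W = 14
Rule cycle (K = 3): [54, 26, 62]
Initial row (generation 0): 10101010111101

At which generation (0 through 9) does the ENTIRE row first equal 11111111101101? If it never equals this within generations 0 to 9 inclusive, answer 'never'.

Gen 0: 10101010111101
Gen 1 (rule 54): 11111111000011
Gen 2 (rule 26): 10000000100110
Gen 3 (rule 62): 11000001111101
Gen 4 (rule 54): 00100010000011
Gen 5 (rule 26): 01010101000110
Gen 6 (rule 62): 11111111101101
Gen 7 (rule 54): 00000000010011
Gen 8 (rule 26): 00000000101110
Gen 9 (rule 62): 00000001111001

Answer: 6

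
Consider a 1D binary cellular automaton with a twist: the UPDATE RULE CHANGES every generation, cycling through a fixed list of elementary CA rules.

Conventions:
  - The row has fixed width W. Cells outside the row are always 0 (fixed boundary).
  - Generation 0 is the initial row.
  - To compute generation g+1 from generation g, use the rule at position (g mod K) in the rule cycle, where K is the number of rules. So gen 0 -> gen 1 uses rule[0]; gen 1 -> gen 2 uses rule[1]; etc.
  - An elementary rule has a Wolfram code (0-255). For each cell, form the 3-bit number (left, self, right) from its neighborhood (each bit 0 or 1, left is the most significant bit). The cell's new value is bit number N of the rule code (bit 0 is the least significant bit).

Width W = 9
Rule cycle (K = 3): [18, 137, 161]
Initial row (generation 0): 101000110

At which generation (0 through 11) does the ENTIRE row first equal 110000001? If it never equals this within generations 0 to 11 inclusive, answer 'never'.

Gen 0: 101000110
Gen 1 (rule 18): 000101001
Gen 2 (rule 137): 110000000
Gen 3 (rule 161): 000111111
Gen 4 (rule 18): 001000000
Gen 5 (rule 137): 100011111
Gen 6 (rule 161): 001001110
Gen 7 (rule 18): 010110001
Gen 8 (rule 137): 000100100
Gen 9 (rule 161): 110000001
Gen 10 (rule 18): 001000010
Gen 11 (rule 137): 100011000

Answer: 9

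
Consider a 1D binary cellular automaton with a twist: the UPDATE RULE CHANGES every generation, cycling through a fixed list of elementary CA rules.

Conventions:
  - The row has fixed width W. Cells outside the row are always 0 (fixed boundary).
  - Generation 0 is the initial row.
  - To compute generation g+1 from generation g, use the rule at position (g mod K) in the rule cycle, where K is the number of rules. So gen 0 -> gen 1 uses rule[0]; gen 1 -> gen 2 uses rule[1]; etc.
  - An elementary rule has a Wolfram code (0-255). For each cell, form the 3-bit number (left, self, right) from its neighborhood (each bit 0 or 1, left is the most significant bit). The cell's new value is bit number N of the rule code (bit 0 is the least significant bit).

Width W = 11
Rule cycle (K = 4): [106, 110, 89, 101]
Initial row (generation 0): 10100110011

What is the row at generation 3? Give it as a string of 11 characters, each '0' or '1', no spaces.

Answer: 11011010100

Derivation:
Gen 0: 10100110011
Gen 1 (rule 106): 01001110111
Gen 2 (rule 110): 11011011101
Gen 3 (rule 89): 11011010100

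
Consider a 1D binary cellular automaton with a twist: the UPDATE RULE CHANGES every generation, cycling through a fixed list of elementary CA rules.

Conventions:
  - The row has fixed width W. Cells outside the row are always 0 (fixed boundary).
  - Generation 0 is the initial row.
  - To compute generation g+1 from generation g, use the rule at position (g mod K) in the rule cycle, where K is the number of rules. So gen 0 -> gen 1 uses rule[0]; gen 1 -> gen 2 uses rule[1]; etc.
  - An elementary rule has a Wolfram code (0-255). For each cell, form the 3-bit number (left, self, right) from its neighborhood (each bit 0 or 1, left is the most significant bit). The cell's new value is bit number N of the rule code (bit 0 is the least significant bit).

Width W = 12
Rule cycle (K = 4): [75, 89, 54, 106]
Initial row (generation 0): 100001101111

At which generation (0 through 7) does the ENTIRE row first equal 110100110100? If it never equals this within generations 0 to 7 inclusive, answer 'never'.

Answer: never

Derivation:
Gen 0: 100001101111
Gen 1 (rule 75): 001111101001
Gen 2 (rule 89): 101000100100
Gen 3 (rule 54): 111101111110
Gen 4 (rule 106): 100111000010
Gen 5 (rule 75): 001101011100
Gen 6 (rule 89): 101100010111
Gen 7 (rule 54): 110010111000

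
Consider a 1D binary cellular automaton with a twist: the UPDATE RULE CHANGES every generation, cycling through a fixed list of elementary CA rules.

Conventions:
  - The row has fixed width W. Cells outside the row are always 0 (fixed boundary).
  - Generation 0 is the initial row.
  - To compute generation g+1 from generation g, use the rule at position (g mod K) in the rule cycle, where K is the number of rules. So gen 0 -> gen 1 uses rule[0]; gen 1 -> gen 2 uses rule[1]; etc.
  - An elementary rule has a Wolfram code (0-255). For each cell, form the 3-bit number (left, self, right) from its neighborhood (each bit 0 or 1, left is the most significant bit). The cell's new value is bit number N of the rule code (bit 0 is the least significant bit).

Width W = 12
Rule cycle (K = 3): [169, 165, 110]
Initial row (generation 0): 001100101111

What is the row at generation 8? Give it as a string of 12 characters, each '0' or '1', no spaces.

Gen 0: 001100101111
Gen 1 (rule 169): 101000011110
Gen 2 (rule 165): 111011001100
Gen 3 (rule 110): 101111011100
Gen 4 (rule 169): 011110111001
Gen 5 (rule 165): 001101010001
Gen 6 (rule 110): 011111110011
Gen 7 (rule 169): 011111100010
Gen 8 (rule 165): 001111001010

Answer: 001111001010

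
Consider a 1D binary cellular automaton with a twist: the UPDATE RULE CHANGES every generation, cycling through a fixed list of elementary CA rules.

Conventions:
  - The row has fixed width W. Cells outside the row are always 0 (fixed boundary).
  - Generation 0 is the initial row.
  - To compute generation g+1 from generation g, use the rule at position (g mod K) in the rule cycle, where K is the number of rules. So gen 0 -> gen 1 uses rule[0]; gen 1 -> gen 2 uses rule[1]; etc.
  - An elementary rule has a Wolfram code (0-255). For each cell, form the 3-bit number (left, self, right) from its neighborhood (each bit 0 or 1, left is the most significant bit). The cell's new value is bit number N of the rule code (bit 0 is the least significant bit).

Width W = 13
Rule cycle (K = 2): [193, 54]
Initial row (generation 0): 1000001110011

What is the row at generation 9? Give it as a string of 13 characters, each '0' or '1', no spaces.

Gen 0: 1000001110011
Gen 1 (rule 193): 0011100110001
Gen 2 (rule 54): 0100011001011
Gen 3 (rule 193): 0001001000001
Gen 4 (rule 54): 0011111100011
Gen 5 (rule 193): 1001111101001
Gen 6 (rule 54): 1110000011111
Gen 7 (rule 193): 0110111001111
Gen 8 (rule 54): 1001000110000
Gen 9 (rule 193): 0000010010111

Answer: 0000010010111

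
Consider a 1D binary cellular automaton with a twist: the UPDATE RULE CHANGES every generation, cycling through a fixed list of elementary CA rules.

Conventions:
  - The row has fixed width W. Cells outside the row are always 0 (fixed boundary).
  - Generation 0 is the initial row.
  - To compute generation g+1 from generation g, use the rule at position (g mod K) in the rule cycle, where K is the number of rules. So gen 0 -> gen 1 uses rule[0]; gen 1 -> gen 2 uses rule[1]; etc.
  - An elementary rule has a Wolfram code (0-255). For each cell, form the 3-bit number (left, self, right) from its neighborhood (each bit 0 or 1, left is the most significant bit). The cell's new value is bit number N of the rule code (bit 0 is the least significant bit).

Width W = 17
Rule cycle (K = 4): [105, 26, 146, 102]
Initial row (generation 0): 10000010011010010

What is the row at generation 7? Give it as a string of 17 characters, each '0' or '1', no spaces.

Answer: 01101000010100101

Derivation:
Gen 0: 10000010011010010
Gen 1 (rule 105): 00111000011100000
Gen 2 (rule 26): 01100100110010000
Gen 3 (rule 146): 10011011001101000
Gen 4 (rule 102): 10101101010111000
Gen 5 (rule 105): 01011110101101011
Gen 6 (rule 26): 10010000001000010
Gen 7 (rule 146): 01101000010100101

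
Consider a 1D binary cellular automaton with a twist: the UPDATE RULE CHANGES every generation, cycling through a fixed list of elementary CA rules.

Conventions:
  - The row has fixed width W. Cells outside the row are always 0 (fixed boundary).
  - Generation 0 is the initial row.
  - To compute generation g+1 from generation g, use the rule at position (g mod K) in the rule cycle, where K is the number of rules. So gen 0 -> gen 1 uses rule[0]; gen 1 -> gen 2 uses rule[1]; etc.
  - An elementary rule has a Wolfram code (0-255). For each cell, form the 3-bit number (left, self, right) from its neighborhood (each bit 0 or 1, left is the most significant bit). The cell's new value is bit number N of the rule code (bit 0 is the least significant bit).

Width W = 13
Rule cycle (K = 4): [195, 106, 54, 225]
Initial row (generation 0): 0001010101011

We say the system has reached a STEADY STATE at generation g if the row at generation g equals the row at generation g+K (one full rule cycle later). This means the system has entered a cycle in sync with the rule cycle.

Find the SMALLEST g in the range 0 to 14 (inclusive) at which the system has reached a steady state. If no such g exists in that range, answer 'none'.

Answer: none

Derivation:
Gen 0: 0001010101011
Gen 1 (rule 195): 1110000000001
Gen 2 (rule 106): 1010000000010
Gen 3 (rule 54): 1111000000111
Gen 4 (rule 225): 0111011110011
Gen 5 (rule 195): 1011001110101
Gen 6 (rule 106): 0111011011010
Gen 7 (rule 54): 1000100100111
Gen 8 (rule 225): 0010000000011
Gen 9 (rule 195): 1100111111101
Gen 10 (rule 106): 1101100000110
Gen 11 (rule 54): 0010010001001
Gen 12 (rule 225): 1000000100000
Gen 13 (rule 195): 0011111001111
Gen 14 (rule 106): 0110001011001
Gen 15 (rule 54): 1001011100111
Gen 16 (rule 225): 0000101100011
Gen 17 (rule 195): 1111000101101
Gen 18 (rule 106): 1001001011110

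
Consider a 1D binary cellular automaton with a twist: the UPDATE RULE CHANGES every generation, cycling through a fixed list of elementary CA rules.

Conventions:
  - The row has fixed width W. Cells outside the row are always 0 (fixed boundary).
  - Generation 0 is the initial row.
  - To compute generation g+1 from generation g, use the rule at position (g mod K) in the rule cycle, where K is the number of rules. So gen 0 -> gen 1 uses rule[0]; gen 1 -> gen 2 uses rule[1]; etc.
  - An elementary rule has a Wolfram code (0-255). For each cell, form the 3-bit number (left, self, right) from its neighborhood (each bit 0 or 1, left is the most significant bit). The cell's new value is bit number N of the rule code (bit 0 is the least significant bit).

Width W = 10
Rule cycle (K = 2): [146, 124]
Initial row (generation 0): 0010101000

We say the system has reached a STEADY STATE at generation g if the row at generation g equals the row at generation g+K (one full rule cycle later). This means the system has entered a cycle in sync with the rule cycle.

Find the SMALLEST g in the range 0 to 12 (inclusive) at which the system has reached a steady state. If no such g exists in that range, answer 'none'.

Gen 0: 0010101000
Gen 1 (rule 146): 0100000100
Gen 2 (rule 124): 0110000110
Gen 3 (rule 146): 1001001001
Gen 4 (rule 124): 1101101101
Gen 5 (rule 146): 0000000000
Gen 6 (rule 124): 0000000000
Gen 7 (rule 146): 0000000000
Gen 8 (rule 124): 0000000000
Gen 9 (rule 146): 0000000000
Gen 10 (rule 124): 0000000000
Gen 11 (rule 146): 0000000000
Gen 12 (rule 124): 0000000000
Gen 13 (rule 146): 0000000000
Gen 14 (rule 124): 0000000000

Answer: 5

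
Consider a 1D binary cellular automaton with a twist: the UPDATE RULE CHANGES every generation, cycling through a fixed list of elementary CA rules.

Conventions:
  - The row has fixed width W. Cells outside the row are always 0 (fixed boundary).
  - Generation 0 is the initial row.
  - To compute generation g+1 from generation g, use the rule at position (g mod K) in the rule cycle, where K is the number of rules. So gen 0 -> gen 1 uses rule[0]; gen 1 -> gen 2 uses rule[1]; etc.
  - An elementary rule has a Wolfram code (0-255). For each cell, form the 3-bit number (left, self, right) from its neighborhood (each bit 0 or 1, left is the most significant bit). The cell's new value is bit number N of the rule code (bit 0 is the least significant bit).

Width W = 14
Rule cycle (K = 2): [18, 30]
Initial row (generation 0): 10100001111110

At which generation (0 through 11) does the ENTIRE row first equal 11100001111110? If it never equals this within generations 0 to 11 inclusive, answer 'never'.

Gen 0: 10100001111110
Gen 1 (rule 18): 00010010000001
Gen 2 (rule 30): 00111111000011
Gen 3 (rule 18): 01000000100100
Gen 4 (rule 30): 11100001111110
Gen 5 (rule 18): 00010010000001
Gen 6 (rule 30): 00111111000011
Gen 7 (rule 18): 01000000100100
Gen 8 (rule 30): 11100001111110
Gen 9 (rule 18): 00010010000001
Gen 10 (rule 30): 00111111000011
Gen 11 (rule 18): 01000000100100

Answer: 4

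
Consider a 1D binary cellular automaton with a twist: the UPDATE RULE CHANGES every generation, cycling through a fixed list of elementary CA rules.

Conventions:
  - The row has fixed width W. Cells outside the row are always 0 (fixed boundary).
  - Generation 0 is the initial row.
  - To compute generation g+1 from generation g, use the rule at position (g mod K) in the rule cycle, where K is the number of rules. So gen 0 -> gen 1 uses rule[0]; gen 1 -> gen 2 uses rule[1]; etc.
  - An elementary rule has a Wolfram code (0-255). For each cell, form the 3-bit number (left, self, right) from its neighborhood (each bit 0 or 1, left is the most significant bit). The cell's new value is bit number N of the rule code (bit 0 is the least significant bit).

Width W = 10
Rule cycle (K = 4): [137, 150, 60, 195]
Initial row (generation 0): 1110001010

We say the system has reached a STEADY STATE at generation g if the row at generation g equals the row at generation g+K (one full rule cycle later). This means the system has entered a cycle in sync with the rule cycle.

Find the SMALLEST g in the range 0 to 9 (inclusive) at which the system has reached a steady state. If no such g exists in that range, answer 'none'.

Gen 0: 1110001010
Gen 1 (rule 137): 1100100000
Gen 2 (rule 150): 0011110000
Gen 3 (rule 60): 0010001000
Gen 4 (rule 195): 1100110011
Gen 5 (rule 137): 1000100010
Gen 6 (rule 150): 1101110111
Gen 7 (rule 60): 1011001100
Gen 8 (rule 195): 0001010101
Gen 9 (rule 137): 1100000000
Gen 10 (rule 150): 0010000000
Gen 11 (rule 60): 0011000000
Gen 12 (rule 195): 1101011111
Gen 13 (rule 137): 1000011110

Answer: none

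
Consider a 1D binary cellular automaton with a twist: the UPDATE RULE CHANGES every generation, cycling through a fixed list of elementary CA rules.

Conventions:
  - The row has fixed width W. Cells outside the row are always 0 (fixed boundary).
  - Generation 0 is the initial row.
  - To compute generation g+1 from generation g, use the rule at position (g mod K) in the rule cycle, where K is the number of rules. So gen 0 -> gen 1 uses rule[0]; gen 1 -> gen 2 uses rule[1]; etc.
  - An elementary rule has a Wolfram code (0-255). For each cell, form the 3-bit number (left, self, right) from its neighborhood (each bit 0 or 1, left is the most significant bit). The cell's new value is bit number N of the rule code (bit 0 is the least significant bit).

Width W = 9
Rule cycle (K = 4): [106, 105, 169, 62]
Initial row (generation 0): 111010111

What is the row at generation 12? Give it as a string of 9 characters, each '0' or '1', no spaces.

Answer: 111111100

Derivation:
Gen 0: 111010111
Gen 1 (rule 106): 101101101
Gen 2 (rule 105): 011111110
Gen 3 (rule 169): 011111100
Gen 4 (rule 62): 110000010
Gen 5 (rule 106): 110000100
Gen 6 (rule 105): 110110001
Gen 7 (rule 169): 101100100
Gen 8 (rule 62): 111011110
Gen 9 (rule 106): 101110010
Gen 10 (rule 105): 011010000
Gen 11 (rule 169): 010100111
Gen 12 (rule 62): 111111100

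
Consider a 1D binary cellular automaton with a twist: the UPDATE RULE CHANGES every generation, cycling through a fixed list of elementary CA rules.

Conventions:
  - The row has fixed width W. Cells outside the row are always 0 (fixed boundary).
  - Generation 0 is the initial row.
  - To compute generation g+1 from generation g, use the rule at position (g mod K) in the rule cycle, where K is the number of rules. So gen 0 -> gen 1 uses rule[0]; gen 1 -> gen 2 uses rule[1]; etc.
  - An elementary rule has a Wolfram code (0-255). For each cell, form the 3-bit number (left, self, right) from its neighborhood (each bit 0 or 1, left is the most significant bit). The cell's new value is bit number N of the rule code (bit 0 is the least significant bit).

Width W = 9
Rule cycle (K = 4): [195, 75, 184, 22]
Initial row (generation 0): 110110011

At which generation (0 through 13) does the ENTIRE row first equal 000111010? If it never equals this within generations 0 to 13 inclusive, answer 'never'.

Gen 0: 110110011
Gen 1 (rule 195): 010010101
Gen 2 (rule 75): 100100000
Gen 3 (rule 184): 010010000
Gen 4 (rule 22): 111111000
Gen 5 (rule 195): 011111011
Gen 6 (rule 75): 110001011
Gen 7 (rule 184): 101000110
Gen 8 (rule 22): 101101001
Gen 9 (rule 195): 000100010
Gen 10 (rule 75): 111001100
Gen 11 (rule 184): 110101010
Gen 12 (rule 22): 000101011
Gen 13 (rule 195): 111000001

Answer: never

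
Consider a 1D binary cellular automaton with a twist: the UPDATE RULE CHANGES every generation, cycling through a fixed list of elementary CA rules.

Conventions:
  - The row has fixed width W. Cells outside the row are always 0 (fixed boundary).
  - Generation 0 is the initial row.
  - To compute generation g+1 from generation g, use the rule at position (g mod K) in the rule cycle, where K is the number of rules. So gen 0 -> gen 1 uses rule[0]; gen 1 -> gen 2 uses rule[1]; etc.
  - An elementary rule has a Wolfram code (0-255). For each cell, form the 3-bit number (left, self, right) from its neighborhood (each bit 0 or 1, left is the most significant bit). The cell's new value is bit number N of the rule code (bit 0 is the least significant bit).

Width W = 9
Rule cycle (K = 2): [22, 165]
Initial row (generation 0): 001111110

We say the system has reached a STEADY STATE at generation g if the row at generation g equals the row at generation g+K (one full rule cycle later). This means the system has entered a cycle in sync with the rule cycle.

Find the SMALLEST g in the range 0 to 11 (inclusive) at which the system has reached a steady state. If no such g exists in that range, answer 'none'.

Gen 0: 001111110
Gen 1 (rule 22): 010000001
Gen 2 (rule 165): 010111101
Gen 3 (rule 22): 110000001
Gen 4 (rule 165): 000111101
Gen 5 (rule 22): 001000001
Gen 6 (rule 165): 101011101
Gen 7 (rule 22): 101000001
Gen 8 (rule 165): 111011101
Gen 9 (rule 22): 000000001
Gen 10 (rule 165): 111111101
Gen 11 (rule 22): 000000001
Gen 12 (rule 165): 111111101
Gen 13 (rule 22): 000000001

Answer: 9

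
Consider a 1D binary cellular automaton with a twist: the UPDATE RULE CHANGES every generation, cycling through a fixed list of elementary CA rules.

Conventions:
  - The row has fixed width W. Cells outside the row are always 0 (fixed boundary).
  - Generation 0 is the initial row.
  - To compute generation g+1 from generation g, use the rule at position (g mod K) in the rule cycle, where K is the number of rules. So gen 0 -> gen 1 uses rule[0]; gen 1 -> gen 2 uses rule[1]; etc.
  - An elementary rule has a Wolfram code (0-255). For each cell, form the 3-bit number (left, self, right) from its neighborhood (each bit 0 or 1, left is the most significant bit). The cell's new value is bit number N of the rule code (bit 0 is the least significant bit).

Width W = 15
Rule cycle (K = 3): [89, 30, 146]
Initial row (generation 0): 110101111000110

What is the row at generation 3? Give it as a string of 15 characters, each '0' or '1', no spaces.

Answer: 000001110101010

Derivation:
Gen 0: 110101111000110
Gen 1 (rule 89): 110001001110111
Gen 2 (rule 30): 101011111000100
Gen 3 (rule 146): 000001110101010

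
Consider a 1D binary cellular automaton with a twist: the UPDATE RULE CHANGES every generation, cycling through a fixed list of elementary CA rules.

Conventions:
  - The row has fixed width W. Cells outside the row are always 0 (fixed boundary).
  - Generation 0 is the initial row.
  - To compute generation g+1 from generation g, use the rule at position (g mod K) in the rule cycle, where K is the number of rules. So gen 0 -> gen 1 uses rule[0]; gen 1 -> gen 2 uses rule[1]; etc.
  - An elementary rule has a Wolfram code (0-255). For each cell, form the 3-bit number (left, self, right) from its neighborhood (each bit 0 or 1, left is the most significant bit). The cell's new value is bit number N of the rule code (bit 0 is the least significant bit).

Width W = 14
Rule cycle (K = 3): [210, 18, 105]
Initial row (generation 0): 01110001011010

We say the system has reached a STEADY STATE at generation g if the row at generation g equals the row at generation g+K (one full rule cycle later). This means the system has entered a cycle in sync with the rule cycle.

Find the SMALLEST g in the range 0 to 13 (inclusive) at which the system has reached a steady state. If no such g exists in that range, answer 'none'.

Answer: 8

Derivation:
Gen 0: 01110001011010
Gen 1 (rule 210): 10111010001001
Gen 2 (rule 18): 00000001010110
Gen 3 (rule 105): 11111100101110
Gen 4 (rule 210): 01111111000111
Gen 5 (rule 18): 10000000101000
Gen 6 (rule 105): 00111110010011
Gen 7 (rule 210): 01011111101101
Gen 8 (rule 18): 10000000000000
Gen 9 (rule 105): 00111111111111
Gen 10 (rule 210): 01011111111111
Gen 11 (rule 18): 10000000000000
Gen 12 (rule 105): 00111111111111
Gen 13 (rule 210): 01011111111111
Gen 14 (rule 18): 10000000000000
Gen 15 (rule 105): 00111111111111
Gen 16 (rule 210): 01011111111111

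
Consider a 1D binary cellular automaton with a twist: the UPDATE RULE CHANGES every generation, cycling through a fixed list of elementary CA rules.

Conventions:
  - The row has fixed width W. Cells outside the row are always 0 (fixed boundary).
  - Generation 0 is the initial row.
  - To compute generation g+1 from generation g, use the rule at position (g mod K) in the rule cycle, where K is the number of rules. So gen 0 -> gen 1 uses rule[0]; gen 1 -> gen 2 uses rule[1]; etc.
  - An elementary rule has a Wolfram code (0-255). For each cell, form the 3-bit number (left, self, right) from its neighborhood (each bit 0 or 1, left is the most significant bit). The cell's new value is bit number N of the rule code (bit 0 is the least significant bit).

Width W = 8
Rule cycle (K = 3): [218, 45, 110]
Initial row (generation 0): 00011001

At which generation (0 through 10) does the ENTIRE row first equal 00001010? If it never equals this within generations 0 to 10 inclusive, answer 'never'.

Gen 0: 00011001
Gen 1 (rule 218): 00111110
Gen 2 (rule 45): 10100000
Gen 3 (rule 110): 11100000
Gen 4 (rule 218): 11110000
Gen 5 (rule 45): 10000111
Gen 6 (rule 110): 10001101
Gen 7 (rule 218): 01011100
Gen 8 (rule 45): 01110001
Gen 9 (rule 110): 11010011
Gen 10 (rule 218): 11001111

Answer: never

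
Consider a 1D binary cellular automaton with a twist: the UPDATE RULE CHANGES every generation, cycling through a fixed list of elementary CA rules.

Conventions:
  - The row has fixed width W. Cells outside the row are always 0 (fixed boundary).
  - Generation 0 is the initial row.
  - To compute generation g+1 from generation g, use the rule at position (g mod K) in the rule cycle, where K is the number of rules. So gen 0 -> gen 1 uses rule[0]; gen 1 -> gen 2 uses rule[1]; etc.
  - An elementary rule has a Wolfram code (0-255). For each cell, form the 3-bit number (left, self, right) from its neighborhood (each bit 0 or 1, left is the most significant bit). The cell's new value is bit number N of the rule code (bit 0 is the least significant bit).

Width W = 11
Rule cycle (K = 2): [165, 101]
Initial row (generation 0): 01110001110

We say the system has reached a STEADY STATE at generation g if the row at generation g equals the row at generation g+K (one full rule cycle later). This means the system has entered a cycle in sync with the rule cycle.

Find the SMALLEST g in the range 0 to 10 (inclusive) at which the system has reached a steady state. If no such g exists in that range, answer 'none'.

Answer: none

Derivation:
Gen 0: 01110001110
Gen 1 (rule 165): 00100100100
Gen 2 (rule 101): 10100100101
Gen 3 (rule 165): 11100100111
Gen 4 (rule 101): 00100100001
Gen 5 (rule 165): 10100101101
Gen 6 (rule 101): 11100110111
Gen 7 (rule 165): 01000001010
Gen 8 (rule 101): 01011101110
Gen 9 (rule 165): 01101010100
Gen 10 (rule 101): 00111111101
Gen 11 (rule 165): 10011111011
Gen 12 (rule 101): 10000001101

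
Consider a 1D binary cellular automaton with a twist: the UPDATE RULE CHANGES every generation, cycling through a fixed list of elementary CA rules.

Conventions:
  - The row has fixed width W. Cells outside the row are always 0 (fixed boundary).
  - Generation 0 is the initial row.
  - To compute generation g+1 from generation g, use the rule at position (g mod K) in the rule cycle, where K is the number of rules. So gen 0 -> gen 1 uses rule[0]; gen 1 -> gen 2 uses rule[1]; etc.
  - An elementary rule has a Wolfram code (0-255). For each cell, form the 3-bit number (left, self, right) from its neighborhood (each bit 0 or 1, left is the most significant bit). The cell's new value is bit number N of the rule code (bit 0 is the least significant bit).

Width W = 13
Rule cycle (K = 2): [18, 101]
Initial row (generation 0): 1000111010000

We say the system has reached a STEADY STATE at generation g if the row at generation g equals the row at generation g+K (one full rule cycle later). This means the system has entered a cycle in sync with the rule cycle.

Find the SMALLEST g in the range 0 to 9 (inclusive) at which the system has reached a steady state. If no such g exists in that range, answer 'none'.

Gen 0: 1000111010000
Gen 1 (rule 18): 0101000001000
Gen 2 (rule 101): 0111011101011
Gen 3 (rule 18): 1000000000000
Gen 4 (rule 101): 1011111111111
Gen 5 (rule 18): 0000000000000
Gen 6 (rule 101): 1111111111111
Gen 7 (rule 18): 0000000000000
Gen 8 (rule 101): 1111111111111
Gen 9 (rule 18): 0000000000000
Gen 10 (rule 101): 1111111111111
Gen 11 (rule 18): 0000000000000

Answer: 5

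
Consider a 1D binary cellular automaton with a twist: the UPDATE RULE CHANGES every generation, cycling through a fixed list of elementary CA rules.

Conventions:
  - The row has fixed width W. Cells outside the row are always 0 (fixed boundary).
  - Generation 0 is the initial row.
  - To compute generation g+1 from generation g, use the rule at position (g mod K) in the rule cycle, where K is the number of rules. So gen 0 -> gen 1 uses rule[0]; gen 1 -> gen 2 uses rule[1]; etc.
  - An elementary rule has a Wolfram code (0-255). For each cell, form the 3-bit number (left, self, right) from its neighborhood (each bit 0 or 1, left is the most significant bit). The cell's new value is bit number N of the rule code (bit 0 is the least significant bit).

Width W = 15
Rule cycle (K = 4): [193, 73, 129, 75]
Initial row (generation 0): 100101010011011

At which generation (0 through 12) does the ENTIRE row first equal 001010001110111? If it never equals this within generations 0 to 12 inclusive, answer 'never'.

Answer: never

Derivation:
Gen 0: 100101010011011
Gen 1 (rule 193): 000000000001001
Gen 2 (rule 73): 111111111100000
Gen 3 (rule 129): 011111111001111
Gen 4 (rule 75): 110000001011001
Gen 5 (rule 193): 010111100001000
Gen 6 (rule 73): 000100101100011
Gen 7 (rule 129): 110000000001000
Gen 8 (rule 75): 110111111110011
Gen 9 (rule 193): 010011111110001
Gen 10 (rule 73): 000010000010100
Gen 11 (rule 129): 111000111000001
Gen 12 (rule 75): 101011101011110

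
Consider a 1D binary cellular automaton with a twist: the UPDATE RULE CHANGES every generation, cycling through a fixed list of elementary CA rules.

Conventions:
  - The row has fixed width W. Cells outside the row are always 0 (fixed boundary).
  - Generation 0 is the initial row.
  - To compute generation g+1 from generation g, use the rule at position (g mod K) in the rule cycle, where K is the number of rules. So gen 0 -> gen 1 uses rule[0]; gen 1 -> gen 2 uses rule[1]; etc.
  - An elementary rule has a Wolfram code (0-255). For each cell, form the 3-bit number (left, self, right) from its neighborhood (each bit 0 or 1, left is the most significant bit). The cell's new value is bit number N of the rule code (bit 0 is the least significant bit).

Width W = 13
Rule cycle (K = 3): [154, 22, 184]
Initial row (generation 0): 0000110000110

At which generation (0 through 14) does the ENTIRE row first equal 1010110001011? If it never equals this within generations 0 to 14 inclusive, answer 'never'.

Gen 0: 0000110000110
Gen 1 (rule 154): 0001101001101
Gen 2 (rule 22): 0010001110001
Gen 3 (rule 184): 0001001101000
Gen 4 (rule 154): 0010111000100
Gen 5 (rule 22): 0110000101110
Gen 6 (rule 184): 0101000011101
Gen 7 (rule 154): 1000100111000
Gen 8 (rule 22): 1101111000100
Gen 9 (rule 184): 1011110100010
Gen 10 (rule 154): 0011100010101
Gen 11 (rule 22): 0100010110101
Gen 12 (rule 184): 0010001101010
Gen 13 (rule 154): 0101011000001
Gen 14 (rule 22): 1101000100011

Answer: never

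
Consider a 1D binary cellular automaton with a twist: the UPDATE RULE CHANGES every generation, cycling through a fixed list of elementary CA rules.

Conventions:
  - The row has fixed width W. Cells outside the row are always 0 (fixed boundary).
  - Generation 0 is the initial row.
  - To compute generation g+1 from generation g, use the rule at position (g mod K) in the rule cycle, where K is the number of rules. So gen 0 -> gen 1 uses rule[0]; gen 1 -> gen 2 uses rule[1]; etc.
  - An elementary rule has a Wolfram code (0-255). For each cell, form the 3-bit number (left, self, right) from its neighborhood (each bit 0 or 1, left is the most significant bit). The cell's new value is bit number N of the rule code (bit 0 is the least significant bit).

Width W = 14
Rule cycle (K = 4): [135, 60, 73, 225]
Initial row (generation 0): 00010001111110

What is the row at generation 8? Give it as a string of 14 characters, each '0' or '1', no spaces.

Answer: 01001001111010

Derivation:
Gen 0: 00010001111110
Gen 1 (rule 135): 11110110111100
Gen 2 (rule 60): 10001101100010
Gen 3 (rule 73): 00101101101000
Gen 4 (rule 225): 10010110110011
Gen 5 (rule 135): 10110000000100
Gen 6 (rule 60): 11101000000110
Gen 7 (rule 73): 10100011110110
Gen 8 (rule 225): 01001001111010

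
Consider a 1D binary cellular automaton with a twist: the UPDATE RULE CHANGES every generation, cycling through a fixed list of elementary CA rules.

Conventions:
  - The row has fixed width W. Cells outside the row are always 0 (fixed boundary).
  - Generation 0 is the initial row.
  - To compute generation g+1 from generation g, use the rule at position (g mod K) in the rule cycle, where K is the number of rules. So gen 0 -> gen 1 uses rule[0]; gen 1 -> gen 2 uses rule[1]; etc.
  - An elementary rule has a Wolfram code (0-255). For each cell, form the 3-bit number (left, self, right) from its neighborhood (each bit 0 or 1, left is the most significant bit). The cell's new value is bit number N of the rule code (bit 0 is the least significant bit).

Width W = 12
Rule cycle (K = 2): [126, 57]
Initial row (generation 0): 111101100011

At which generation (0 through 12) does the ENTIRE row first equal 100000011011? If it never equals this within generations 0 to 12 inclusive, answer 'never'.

Answer: never

Derivation:
Gen 0: 111101100011
Gen 1 (rule 126): 100111110111
Gen 2 (rule 57): 010100001100
Gen 3 (rule 126): 111110011110
Gen 4 (rule 57): 100001010001
Gen 5 (rule 126): 110011111011
Gen 6 (rule 57): 101010000110
Gen 7 (rule 126): 111111001111
Gen 8 (rule 57): 100000101000
Gen 9 (rule 126): 110001111100
Gen 10 (rule 57): 101101000011
Gen 11 (rule 126): 111111100111
Gen 12 (rule 57): 100000010100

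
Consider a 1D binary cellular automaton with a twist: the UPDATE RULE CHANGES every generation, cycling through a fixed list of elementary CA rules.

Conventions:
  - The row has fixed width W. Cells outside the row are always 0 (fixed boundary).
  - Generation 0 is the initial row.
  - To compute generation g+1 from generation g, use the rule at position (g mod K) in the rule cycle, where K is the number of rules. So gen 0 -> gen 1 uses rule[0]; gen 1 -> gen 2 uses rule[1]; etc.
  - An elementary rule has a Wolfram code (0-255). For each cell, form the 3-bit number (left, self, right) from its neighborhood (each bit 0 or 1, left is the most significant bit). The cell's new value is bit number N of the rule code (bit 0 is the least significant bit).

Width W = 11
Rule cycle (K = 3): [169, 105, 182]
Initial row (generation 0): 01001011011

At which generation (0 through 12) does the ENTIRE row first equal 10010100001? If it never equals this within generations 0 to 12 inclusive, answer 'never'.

Gen 0: 01001011011
Gen 1 (rule 169): 00000110110
Gen 2 (rule 105): 11110111110
Gen 3 (rule 182): 01101011101
Gen 4 (rule 169): 01010111010
Gen 5 (rule 105): 00101101100
Gen 6 (rule 182): 01110010010
Gen 7 (rule 169): 01100000000
Gen 8 (rule 105): 01101111111
Gen 9 (rule 182): 10010111110
Gen 10 (rule 169): 00001111100
Gen 11 (rule 105): 11101000101
Gen 12 (rule 182): 01011101111

Answer: never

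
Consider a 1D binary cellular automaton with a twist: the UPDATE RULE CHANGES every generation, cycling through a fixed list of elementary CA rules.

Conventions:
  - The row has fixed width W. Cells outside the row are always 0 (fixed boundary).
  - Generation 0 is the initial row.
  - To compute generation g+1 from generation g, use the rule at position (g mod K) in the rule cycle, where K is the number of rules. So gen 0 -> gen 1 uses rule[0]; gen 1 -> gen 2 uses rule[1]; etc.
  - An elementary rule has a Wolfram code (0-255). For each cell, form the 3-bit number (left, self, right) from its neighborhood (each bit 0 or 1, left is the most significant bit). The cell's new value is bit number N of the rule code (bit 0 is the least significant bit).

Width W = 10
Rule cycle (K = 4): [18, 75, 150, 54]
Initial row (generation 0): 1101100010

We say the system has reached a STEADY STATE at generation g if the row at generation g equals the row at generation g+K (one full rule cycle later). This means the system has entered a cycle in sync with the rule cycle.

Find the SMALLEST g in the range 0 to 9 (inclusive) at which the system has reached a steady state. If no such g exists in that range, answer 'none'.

Answer: none

Derivation:
Gen 0: 1101100010
Gen 1 (rule 18): 0000010101
Gen 2 (rule 75): 1111100000
Gen 3 (rule 150): 0111010000
Gen 4 (rule 54): 1000111000
Gen 5 (rule 18): 0101000100
Gen 6 (rule 75): 1000011001
Gen 7 (rule 150): 1100100111
Gen 8 (rule 54): 0011111000
Gen 9 (rule 18): 0100000100
Gen 10 (rule 75): 1001111001
Gen 11 (rule 150): 1110110111
Gen 12 (rule 54): 0001001000
Gen 13 (rule 18): 0010110100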